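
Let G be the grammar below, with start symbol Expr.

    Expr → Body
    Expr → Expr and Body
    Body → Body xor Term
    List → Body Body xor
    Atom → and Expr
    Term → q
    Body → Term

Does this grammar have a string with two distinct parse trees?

Unambiguous

Only Expr, Body, Term are reachable from Expr; ignoring the rest: Expr → Expr and Body | Body  ;  Body → Body xor Term | Term  — a left-associative chain with Term at the bottom. Each string factors uniquely by precedence.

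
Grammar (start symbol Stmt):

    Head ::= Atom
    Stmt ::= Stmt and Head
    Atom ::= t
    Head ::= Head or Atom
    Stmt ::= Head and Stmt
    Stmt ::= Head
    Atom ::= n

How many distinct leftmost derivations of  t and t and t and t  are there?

Parse trees for t and t and t and t:
  [Stmt [Stmt [Stmt [Stmt [Head [Atom t]]] and [Head [Atom t]]] and [Head [Atom t]]] and [Head [Atom t]]]
  [Stmt [Stmt [Stmt [Head [Atom t]] and [Stmt [Head [Atom t]]]] and [Head [Atom t]]] and [Head [Atom t]]]
  [Stmt [Stmt [Head [Atom t]] and [Stmt [Stmt [Head [Atom t]]] and [Head [Atom t]]]] and [Head [Atom t]]]
  [Stmt [Stmt [Head [Atom t]] and [Stmt [Head [Atom t]] and [Stmt [Head [Atom t]]]]] and [Head [Atom t]]]
  [Stmt [Head [Atom t]] and [Stmt [Stmt [Stmt [Head [Atom t]]] and [Head [Atom t]]] and [Head [Atom t]]]]
  [Stmt [Head [Atom t]] and [Stmt [Stmt [Head [Atom t]] and [Stmt [Head [Atom t]]]] and [Head [Atom t]]]]
  [Stmt [Head [Atom t]] and [Stmt [Head [Atom t]] and [Stmt [Stmt [Head [Atom t]]] and [Head [Atom t]]]]]
  [Stmt [Head [Atom t]] and [Stmt [Head [Atom t]] and [Stmt [Head [Atom t]] and [Stmt [Head [Atom t]]]]]]

8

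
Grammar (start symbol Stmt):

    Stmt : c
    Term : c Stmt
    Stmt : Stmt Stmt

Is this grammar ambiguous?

Ambiguous

Witness: c c c

Derivation 1: Stmt ⇒ Stmt Stmt ⇒ c Stmt ⇒ c Stmt Stmt ⇒ c c Stmt ⇒ c c c
Derivation 2: Stmt ⇒ Stmt Stmt ⇒ Stmt Stmt Stmt ⇒ c Stmt Stmt ⇒ c c Stmt ⇒ c c c

Two distinct leftmost derivations for the same string.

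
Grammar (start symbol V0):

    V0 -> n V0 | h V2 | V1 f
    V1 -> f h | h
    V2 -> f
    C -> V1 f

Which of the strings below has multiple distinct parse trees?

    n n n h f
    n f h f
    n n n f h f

n n n h f

n n n h f: 2 trees
n f h f: 1 tree
n n n f h f: 1 tree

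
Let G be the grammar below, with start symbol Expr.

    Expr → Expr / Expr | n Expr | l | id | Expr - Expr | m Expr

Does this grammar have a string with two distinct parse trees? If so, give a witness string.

Witness: m id - id

Derivation 1: Expr ⇒ Expr - Expr ⇒ m Expr - Expr ⇒ m id - Expr ⇒ m id - id
Derivation 2: Expr ⇒ m Expr ⇒ m Expr - Expr ⇒ m id - Expr ⇒ m id - id

Two distinct leftmost derivations for the same string.

Ambiguous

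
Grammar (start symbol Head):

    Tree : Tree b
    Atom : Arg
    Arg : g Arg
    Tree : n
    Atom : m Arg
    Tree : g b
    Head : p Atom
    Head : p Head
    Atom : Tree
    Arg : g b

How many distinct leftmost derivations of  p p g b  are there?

Parse trees for p p g b:
  [Head p [Head p [Atom [Arg g b]]]]
  [Head p [Head p [Atom [Tree g b]]]]

2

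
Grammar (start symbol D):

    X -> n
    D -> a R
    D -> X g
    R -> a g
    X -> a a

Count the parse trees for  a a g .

Parse trees for a a g:
  [D a [R a g]]
  [D [X a a] g]

2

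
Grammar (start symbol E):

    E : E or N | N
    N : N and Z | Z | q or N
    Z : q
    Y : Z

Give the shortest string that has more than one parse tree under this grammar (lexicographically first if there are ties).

length 1: no string has ≥2 trees
length 3: q or q has 2 parse trees

Two derivations of q or q:
  E ⇒ E or N ⇒ N or N ⇒ Z or N ⇒ q or N ⇒ q or Z ⇒ q or q
  E ⇒ N ⇒ q or N ⇒ q or Z ⇒ q or q

q or q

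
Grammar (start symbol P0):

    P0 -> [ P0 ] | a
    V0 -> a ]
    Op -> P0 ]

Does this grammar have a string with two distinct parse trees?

(V0, Op are unreachable from P0, so their rules don't affect L(P0).) Each string is a nest of matched brackets around a single atom. An opening bracket forces the recursive rule; an atom forces the base rule.

Unambiguous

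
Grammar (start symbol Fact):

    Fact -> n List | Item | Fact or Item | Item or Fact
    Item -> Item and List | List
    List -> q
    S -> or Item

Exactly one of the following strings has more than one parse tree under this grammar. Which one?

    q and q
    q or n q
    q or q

q or q

q and q: 1 tree
q or n q: 1 tree
q or q: 2 trees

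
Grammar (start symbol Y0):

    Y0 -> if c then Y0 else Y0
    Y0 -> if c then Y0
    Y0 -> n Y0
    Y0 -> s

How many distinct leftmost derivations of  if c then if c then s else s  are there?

2

Parse trees for if c then if c then s else s:
  [Y0 if c then [Y0 if c then [Y0 s]] else [Y0 s]]
  [Y0 if c then [Y0 if c then [Y0 s] else [Y0 s]]]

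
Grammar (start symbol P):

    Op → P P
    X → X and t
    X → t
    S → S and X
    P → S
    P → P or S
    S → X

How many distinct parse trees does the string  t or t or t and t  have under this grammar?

Parse trees for t or t or t and t:
  [P [P [P [S [X t]]] or [S [X t]]] or [S [S [X t]] and [X t]]]
  [P [P [P [S [X t]]] or [S [X t]]] or [S [X [X t] and t]]]

2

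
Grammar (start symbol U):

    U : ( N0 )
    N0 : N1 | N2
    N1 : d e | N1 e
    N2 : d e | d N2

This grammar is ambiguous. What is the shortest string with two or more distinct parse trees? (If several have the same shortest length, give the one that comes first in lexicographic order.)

length 4: ( d e ) has 2 parse trees

Two derivations of ( d e ):
  U ⇒ ( N0 ) ⇒ ( N1 ) ⇒ ( d e )
  U ⇒ ( N0 ) ⇒ ( N2 ) ⇒ ( d e )

( d e )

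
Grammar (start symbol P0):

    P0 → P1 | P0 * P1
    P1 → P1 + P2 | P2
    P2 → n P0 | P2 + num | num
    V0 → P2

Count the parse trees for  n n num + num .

6

Parse trees for n n num + num:
  [P0 [P1 [P1 [P2 n [P0 [P1 [P2 n [P0 [P1 [P2 num]]]]]]]] + [P2 num]]]
  [P0 [P1 [P2 n [P0 [P1 [P1 [P2 n [P0 [P1 [P2 num]]]]] + [P2 num]]]]]]
  [P0 [P1 [P2 n [P0 [P1 [P2 n [P0 [P1 [P1 [P2 num]] + [P2 num]]]]]]]]]
  [P0 [P1 [P2 n [P0 [P1 [P2 n [P0 [P1 [P2 [P2 num] + num]]]]]]]]]
  [P0 [P1 [P2 n [P0 [P1 [P2 [P2 n [P0 [P1 [P2 num]]]] + num]]]]]]
  [P0 [P1 [P2 [P2 n [P0 [P1 [P2 n [P0 [P1 [P2 num]]]]]]] + num]]]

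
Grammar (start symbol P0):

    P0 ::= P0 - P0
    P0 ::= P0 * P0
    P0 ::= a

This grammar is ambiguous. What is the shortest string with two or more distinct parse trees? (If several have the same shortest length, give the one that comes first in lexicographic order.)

length 1: no string has ≥2 trees
length 3: no string has ≥2 trees
length 5: a * a * a has 2 parse trees

Two derivations of a * a * a:
  P0 ⇒ P0 * P0 ⇒ P0 * P0 * P0 ⇒ a * P0 * P0 ⇒ a * a * P0 ⇒ a * a * a
  P0 ⇒ P0 * P0 ⇒ a * P0 ⇒ a * P0 * P0 ⇒ a * a * P0 ⇒ a * a * a

a * a * a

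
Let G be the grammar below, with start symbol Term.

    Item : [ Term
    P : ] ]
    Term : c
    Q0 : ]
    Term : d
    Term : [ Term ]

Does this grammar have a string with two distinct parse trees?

Unambiguous

Only Term is reachable from Term; ignoring the rest: L(Term) is { openⁿ atom closeⁿ : n ≥ 0 }. The bracket depth fixes n, and the derivation is forced at every step.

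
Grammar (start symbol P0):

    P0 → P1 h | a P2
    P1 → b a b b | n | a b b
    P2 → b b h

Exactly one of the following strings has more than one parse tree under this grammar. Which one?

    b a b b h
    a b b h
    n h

a b b h

b a b b h: 1 tree
a b b h: 2 trees
n h: 1 tree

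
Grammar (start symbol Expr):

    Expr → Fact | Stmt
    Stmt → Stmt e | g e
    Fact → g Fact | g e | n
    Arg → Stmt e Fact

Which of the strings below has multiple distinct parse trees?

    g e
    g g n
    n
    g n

g e

g e: 2 trees
g g n: 1 tree
n: 1 tree
g n: 1 tree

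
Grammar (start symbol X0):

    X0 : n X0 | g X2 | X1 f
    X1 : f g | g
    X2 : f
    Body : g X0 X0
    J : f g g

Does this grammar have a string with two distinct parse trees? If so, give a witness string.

Ambiguous

Witness: g f

Derivation 1: X0 ⇒ g X2 ⇒ g f
Derivation 2: X0 ⇒ X1 f ⇒ g f

Two distinct leftmost derivations for the same string.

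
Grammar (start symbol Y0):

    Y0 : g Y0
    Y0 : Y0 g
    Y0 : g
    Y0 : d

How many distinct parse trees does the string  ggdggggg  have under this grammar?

Parse trees for ggdggggg (showing first 6 of 21):
  [Y0 g [Y0 g [Y0 [Y0 [Y0 [Y0 [Y0 [Y0 d] g] g] g] g] g]]]
  [Y0 g [Y0 [Y0 g [Y0 [Y0 [Y0 [Y0 [Y0 d] g] g] g] g]] g]]
  [Y0 g [Y0 [Y0 [Y0 g [Y0 [Y0 [Y0 [Y0 d] g] g] g]] g] g]]
  [Y0 g [Y0 [Y0 [Y0 [Y0 g [Y0 [Y0 [Y0 d] g] g]] g] g] g]]
  [Y0 g [Y0 [Y0 [Y0 [Y0 [Y0 g [Y0 [Y0 d] g]] g] g] g] g]]
  [Y0 g [Y0 [Y0 [Y0 [Y0 [Y0 [Y0 g [Y0 d]] g] g] g] g] g]]

21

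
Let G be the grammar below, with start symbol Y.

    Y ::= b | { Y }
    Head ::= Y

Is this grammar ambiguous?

Unambiguous

Only Y is reachable from Y; ignoring the rest: L(Y) is { openⁿ atom closeⁿ : n ≥ 0 }. The bracket depth fixes n, and the derivation is forced at every step.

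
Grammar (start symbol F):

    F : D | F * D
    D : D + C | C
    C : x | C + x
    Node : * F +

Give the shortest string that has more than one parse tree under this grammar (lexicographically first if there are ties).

x + x

length 1: no string has ≥2 trees
length 3: x + x has 2 parse trees

Two derivations of x + x:
  F ⇒ D ⇒ D + C ⇒ C + C ⇒ x + C ⇒ x + x
  F ⇒ D ⇒ C ⇒ C + x ⇒ x + x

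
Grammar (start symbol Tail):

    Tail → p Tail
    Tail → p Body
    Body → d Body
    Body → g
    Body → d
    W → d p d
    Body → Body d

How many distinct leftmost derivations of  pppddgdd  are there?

6

Parse trees for pppddgdd:
  [Tail p [Tail p [Tail p [Body d [Body d [Body [Body [Body g] d] d]]]]]]
  [Tail p [Tail p [Tail p [Body d [Body [Body d [Body [Body g] d]] d]]]]]
  [Tail p [Tail p [Tail p [Body d [Body [Body [Body d [Body g]] d] d]]]]]
  [Tail p [Tail p [Tail p [Body [Body d [Body d [Body [Body g] d]]] d]]]]
  [Tail p [Tail p [Tail p [Body [Body d [Body [Body d [Body g]] d]] d]]]]
  [Tail p [Tail p [Tail p [Body [Body [Body d [Body d [Body g]]] d] d]]]]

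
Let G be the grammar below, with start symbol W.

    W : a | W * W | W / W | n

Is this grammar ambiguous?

Ambiguous

Witness: a * a * a

Derivation 1: W ⇒ W * W ⇒ a * W ⇒ a * W * W ⇒ a * a * W ⇒ a * a * a
Derivation 2: W ⇒ W * W ⇒ W * W * W ⇒ a * W * W ⇒ a * a * W ⇒ a * a * a

Two distinct leftmost derivations for the same string.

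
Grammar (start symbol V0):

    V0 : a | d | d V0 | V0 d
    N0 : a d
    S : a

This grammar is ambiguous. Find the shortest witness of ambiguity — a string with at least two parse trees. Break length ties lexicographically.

d d

length 1: no string has ≥2 trees
length 2: d d has 2 parse trees

Two derivations of d d:
  V0 ⇒ d V0 ⇒ d d
  V0 ⇒ V0 d ⇒ d d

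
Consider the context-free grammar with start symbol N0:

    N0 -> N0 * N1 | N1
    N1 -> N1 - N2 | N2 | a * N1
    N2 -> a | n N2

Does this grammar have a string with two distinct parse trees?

Ambiguous

Witness: a * a

Derivation 1: N0 ⇒ N0 * N1 ⇒ N1 * N1 ⇒ N2 * N1 ⇒ a * N1 ⇒ a * N2 ⇒ a * a
Derivation 2: N0 ⇒ N1 ⇒ a * N1 ⇒ a * N2 ⇒ a * a

Two distinct leftmost derivations for the same string.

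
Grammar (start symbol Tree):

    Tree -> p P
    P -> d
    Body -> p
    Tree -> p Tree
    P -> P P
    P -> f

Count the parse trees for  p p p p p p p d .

1

Parse trees for p p p p p p p d:
  [Tree p [Tree p [Tree p [Tree p [Tree p [Tree p [Tree p [P d]]]]]]]]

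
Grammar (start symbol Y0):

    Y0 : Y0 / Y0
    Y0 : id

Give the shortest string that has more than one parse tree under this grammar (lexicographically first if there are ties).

id / id / id

length 1: no string has ≥2 trees
length 3: no string has ≥2 trees
length 5: id / id / id has 2 parse trees

Two derivations of id / id / id:
  Y0 ⇒ Y0 / Y0 ⇒ Y0 / Y0 / Y0 ⇒ id / Y0 / Y0 ⇒ id / id / Y0 ⇒ id / id / id
  Y0 ⇒ Y0 / Y0 ⇒ id / Y0 ⇒ id / Y0 / Y0 ⇒ id / id / Y0 ⇒ id / id / id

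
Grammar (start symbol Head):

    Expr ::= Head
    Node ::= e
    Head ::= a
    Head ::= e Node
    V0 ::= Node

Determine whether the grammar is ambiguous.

Unambiguous

(Expr, V0 are unreachable from Head, so their rules don't affect L(Head).) Each reachable nonterminal has at most one production per leading terminal, and all productions are right-linear; the derivation is determined token-by-token.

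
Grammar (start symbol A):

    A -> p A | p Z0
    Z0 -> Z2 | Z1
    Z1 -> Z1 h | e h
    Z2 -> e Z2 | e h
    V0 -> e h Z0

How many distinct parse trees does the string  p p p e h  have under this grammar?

Parse trees for p p p e h:
  [A p [A p [A p [Z0 [Z2 e h]]]]]
  [A p [A p [A p [Z0 [Z1 e h]]]]]

2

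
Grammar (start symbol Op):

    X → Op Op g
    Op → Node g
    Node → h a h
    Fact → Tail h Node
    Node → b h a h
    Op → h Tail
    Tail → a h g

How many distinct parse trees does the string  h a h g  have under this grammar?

Parse trees for h a h g:
  [Op [Node h a h] g]
  [Op h [Tail a h g]]

2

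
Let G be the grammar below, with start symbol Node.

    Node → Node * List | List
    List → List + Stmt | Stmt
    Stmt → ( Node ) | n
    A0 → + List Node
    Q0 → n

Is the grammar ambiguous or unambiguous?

Unambiguous

Only Node, List, Stmt are reachable from Node; ignoring the rest: This is a standard precedence ladder (Node over List over Stmt), with each level left-recursive on its own operator ('*' at Node, '+' at List). That structure is LR(1), hence unambiguous.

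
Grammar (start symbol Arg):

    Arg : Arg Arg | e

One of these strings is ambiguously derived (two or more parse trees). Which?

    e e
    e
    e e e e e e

e e: 1 tree
e: 1 tree
e e e e e e: 42 trees

e e e e e e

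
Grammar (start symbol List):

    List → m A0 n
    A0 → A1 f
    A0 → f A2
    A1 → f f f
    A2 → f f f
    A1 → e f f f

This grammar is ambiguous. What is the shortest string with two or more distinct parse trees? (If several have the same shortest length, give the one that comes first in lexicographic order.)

m f f f f n

length 6: m f f f f n has 2 parse trees

Two derivations of m f f f f n:
  List ⇒ m A0 n ⇒ m A1 f n ⇒ m f f f f n
  List ⇒ m A0 n ⇒ m f A2 n ⇒ m f f f f n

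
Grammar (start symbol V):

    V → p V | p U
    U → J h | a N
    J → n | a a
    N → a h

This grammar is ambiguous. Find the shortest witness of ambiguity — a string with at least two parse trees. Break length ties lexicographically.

p a a h

length 3: no string has ≥2 trees
length 4: p a a h has 2 parse trees

Two derivations of p a a h:
  V ⇒ p U ⇒ p J h ⇒ p a a h
  V ⇒ p U ⇒ p a N ⇒ p a a h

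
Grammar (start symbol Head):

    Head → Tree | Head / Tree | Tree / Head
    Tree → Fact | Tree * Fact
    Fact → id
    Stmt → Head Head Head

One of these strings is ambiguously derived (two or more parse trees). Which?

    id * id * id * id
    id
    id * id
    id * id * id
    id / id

id * id * id * id: 1 tree
id: 1 tree
id * id: 1 tree
id * id * id: 1 tree
id / id: 2 trees

id / id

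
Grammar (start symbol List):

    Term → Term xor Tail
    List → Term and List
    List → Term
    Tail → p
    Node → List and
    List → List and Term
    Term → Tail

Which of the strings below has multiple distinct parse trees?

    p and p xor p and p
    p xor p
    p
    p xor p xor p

p and p xor p and p

p and p xor p and p: 4 trees
p xor p: 1 tree
p: 1 tree
p xor p xor p: 1 tree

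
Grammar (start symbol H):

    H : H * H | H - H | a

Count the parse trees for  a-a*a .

2

Parse trees for a-a*a:
  [H [H [H a] - [H a]] * [H a]]
  [H [H a] - [H [H a] * [H a]]]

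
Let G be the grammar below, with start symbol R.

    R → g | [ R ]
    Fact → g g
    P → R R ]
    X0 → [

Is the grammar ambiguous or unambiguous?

Unambiguous

Only R is reachable from R; ignoring the rest: Each string is a nest of matched brackets around a single atom. An opening bracket forces the recursive rule; an atom forces the base rule.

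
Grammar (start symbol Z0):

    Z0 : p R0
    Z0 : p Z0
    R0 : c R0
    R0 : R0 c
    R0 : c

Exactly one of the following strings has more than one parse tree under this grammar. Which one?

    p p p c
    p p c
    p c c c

p c c c

p p p c: 1 tree
p p c: 1 tree
p c c c: 4 trees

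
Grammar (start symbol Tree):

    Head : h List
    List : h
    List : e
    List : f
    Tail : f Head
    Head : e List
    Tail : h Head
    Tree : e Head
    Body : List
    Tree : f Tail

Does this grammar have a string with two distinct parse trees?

Unambiguous

Only Tree, Tail, Head, List are reachable from Tree; ignoring the rest: The reachable rules are right-linear with at most one rule per (nonterminal, next-terminal) pair. Each input token forces the next rule, so parsing is deterministic.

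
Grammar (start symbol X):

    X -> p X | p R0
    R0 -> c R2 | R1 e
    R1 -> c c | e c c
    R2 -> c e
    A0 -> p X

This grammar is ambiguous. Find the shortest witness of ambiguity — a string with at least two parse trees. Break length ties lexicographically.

p c c e

length 4: p c c e has 2 parse trees

Two derivations of p c c e:
  X ⇒ p R0 ⇒ p c R2 ⇒ p c c e
  X ⇒ p R0 ⇒ p R1 e ⇒ p c c e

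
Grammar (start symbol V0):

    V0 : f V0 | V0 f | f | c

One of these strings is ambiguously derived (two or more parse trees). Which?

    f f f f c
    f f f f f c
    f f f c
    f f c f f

f f f f c: 1 tree
f f f f f c: 1 tree
f f f c: 1 tree
f f c f f: 6 trees

f f c f f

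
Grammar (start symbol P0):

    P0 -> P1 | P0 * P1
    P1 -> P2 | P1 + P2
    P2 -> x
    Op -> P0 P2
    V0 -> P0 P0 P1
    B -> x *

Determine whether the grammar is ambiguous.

Unambiguous

Only P0, P1, P2 are reachable from P0; ignoring the rest: P0 → P0 * P1 | P1  ;  P1 → P1 + P2 | P2  — a left-associative chain with P2 at the bottom. Each string factors uniquely by precedence.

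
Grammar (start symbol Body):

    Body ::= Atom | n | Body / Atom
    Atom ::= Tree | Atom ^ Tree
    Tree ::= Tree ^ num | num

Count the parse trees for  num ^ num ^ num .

4

Parse trees for num ^ num ^ num:
  [Body [Atom [Tree [Tree [Tree num] ^ num] ^ num]]]
  [Body [Atom [Atom [Tree num]] ^ [Tree [Tree num] ^ num]]]
  [Body [Atom [Atom [Tree [Tree num] ^ num]] ^ [Tree num]]]
  [Body [Atom [Atom [Atom [Tree num]] ^ [Tree num]] ^ [Tree num]]]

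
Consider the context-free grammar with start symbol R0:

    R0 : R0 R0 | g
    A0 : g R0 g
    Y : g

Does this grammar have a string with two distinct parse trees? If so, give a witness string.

Ambiguous

Witness: g g g

Derivation 1: R0 ⇒ R0 R0 ⇒ R0 R0 R0 ⇒ g R0 R0 ⇒ g g R0 ⇒ g g g
Derivation 2: R0 ⇒ R0 R0 ⇒ g R0 ⇒ g R0 R0 ⇒ g g R0 ⇒ g g g

Two distinct leftmost derivations for the same string.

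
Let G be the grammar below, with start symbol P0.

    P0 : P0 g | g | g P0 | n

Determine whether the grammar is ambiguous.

Ambiguous

Witness: g g

Derivation 1: P0 ⇒ P0 g ⇒ g g
Derivation 2: P0 ⇒ g P0 ⇒ g g

Two distinct leftmost derivations for the same string.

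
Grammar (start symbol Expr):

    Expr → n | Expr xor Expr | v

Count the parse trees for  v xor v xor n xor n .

5

Parse trees for v xor v xor n xor n:
  [Expr [Expr v] xor [Expr [Expr v] xor [Expr [Expr n] xor [Expr n]]]]
  [Expr [Expr v] xor [Expr [Expr [Expr v] xor [Expr n]] xor [Expr n]]]
  [Expr [Expr [Expr v] xor [Expr v]] xor [Expr [Expr n] xor [Expr n]]]
  [Expr [Expr [Expr v] xor [Expr [Expr v] xor [Expr n]]] xor [Expr n]]
  [Expr [Expr [Expr [Expr v] xor [Expr v]] xor [Expr n]] xor [Expr n]]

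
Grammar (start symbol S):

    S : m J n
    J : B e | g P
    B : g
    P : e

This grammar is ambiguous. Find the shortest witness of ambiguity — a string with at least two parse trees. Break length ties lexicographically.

m g e n

length 4: m g e n has 2 parse trees

Two derivations of m g e n:
  S ⇒ m J n ⇒ m B e n ⇒ m g e n
  S ⇒ m J n ⇒ m g P n ⇒ m g e n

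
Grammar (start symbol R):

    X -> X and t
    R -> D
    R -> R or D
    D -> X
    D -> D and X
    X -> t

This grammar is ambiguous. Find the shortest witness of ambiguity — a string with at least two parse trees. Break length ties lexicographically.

length 1: no string has ≥2 trees
length 3: t and t has 2 parse trees

Two derivations of t and t:
  R ⇒ D ⇒ X ⇒ X and t ⇒ t and t
  R ⇒ D ⇒ D and X ⇒ X and X ⇒ t and X ⇒ t and t

t and t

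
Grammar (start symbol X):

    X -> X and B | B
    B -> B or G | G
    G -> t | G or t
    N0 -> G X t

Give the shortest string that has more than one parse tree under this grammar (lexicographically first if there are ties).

t or t

length 1: no string has ≥2 trees
length 3: t or t has 2 parse trees

Two derivations of t or t:
  X ⇒ B ⇒ B or G ⇒ G or G ⇒ t or G ⇒ t or t
  X ⇒ B ⇒ G ⇒ G or t ⇒ t or t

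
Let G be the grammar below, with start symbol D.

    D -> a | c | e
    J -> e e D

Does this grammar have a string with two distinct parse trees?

(J is unreachable from D, so its rules don't affect L(D).) Each reachable nonterminal has at most one production per leading terminal, and all productions are right-linear; the derivation is determined token-by-token.

Unambiguous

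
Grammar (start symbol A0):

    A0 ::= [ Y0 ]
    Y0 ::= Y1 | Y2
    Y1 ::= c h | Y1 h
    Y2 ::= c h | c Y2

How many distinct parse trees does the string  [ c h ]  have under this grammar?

Parse trees for [ c h ]:
  [A0 [ [Y0 [Y1 c h]] ]]
  [A0 [ [Y0 [Y2 c h]] ]]

2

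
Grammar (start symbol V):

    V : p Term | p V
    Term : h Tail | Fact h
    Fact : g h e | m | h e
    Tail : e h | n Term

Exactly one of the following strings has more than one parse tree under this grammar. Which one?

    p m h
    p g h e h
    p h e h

p m h: 1 tree
p g h e h: 1 tree
p h e h: 2 trees

p h e h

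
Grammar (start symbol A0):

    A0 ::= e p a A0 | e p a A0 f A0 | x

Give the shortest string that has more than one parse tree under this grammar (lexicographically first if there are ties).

e p a e p a x f x

length 1: no string has ≥2 trees
length 4: no string has ≥2 trees
length 6: no string has ≥2 trees
length 7: no string has ≥2 trees
length 9: e p a e p a x f x has 2 parse trees

Two derivations of e p a e p a x f x:
  A0 ⇒ e p a A0 ⇒ e p a e p a A0 f A0 ⇒ e p a e p a x f A0 ⇒ e p a e p a x f x
  A0 ⇒ e p a A0 f A0 ⇒ e p a e p a A0 f A0 ⇒ e p a e p a x f A0 ⇒ e p a e p a x f x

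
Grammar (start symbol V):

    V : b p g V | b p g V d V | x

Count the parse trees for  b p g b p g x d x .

Parse trees for b p g b p g x d x:
  [V b p g [V b p g [V x] d [V x]]]
  [V b p g [V b p g [V x]] d [V x]]

2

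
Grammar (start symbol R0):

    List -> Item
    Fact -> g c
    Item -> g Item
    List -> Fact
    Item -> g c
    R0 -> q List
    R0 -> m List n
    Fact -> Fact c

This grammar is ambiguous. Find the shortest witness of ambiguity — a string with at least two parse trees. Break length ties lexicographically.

length 3: q g c has 2 parse trees

Two derivations of q g c:
  R0 ⇒ q List ⇒ q Item ⇒ q g c
  R0 ⇒ q List ⇒ q Fact ⇒ q g c

q g c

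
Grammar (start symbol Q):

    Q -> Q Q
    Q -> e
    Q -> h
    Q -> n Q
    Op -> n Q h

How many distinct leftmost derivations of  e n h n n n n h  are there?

3

Parse trees for e n h n n n n h:
  [Q [Q e] [Q [Q n [Q h]] [Q n [Q n [Q n [Q n [Q h]]]]]]]
  [Q [Q e] [Q n [Q [Q h] [Q n [Q n [Q n [Q n [Q h]]]]]]]]
  [Q [Q [Q e] [Q n [Q h]]] [Q n [Q n [Q n [Q n [Q h]]]]]]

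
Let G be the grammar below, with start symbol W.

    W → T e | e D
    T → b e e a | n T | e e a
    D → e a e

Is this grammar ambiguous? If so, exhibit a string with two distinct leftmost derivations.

Witness: e e a e

Derivation 1: W ⇒ T e ⇒ e e a e
Derivation 2: W ⇒ e D ⇒ e e a e

Two distinct leftmost derivations for the same string.

Ambiguous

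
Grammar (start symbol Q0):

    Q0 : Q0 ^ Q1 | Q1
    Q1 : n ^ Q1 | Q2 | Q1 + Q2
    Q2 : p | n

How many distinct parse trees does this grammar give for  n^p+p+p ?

4

Parse trees for n^p+p+p:
  [Q0 [Q0 [Q1 [Q2 n]]] ^ [Q1 [Q1 [Q1 [Q2 p]] + [Q2 p]] + [Q2 p]]]
  [Q0 [Q1 n ^ [Q1 [Q1 [Q1 [Q2 p]] + [Q2 p]] + [Q2 p]]]]
  [Q0 [Q1 [Q1 n ^ [Q1 [Q1 [Q2 p]] + [Q2 p]]] + [Q2 p]]]
  [Q0 [Q1 [Q1 [Q1 n ^ [Q1 [Q2 p]]] + [Q2 p]] + [Q2 p]]]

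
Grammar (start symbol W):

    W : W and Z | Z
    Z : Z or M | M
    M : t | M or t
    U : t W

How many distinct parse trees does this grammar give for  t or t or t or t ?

Parse trees for t or t or t or t:
  [W [Z [Z [M t]] or [M [M [M t] or t] or t]]]
  [W [Z [Z [Z [M t]] or [M t]] or [M [M t] or t]]]
  [W [Z [Z [M [M t] or t]] or [M [M t] or t]]]
  [W [Z [Z [Z [M t]] or [M [M t] or t]] or [M t]]]
  [W [Z [Z [Z [Z [M t]] or [M t]] or [M t]] or [M t]]]
  [W [Z [Z [Z [M [M t] or t]] or [M t]] or [M t]]]
  [W [Z [Z [M [M [M t] or t] or t]] or [M t]]]
  [W [Z [M [M [M [M t] or t] or t] or t]]]

8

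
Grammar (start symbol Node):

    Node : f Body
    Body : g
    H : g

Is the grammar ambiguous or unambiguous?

(H is unreachable from Node, so its rules don't affect L(Node).) Restricted to the reachable nonterminals, every rule has the form A → t or A → t B, and no two rules for the same A share a first terminal. The grammar encodes a DFA — one run per string.

Unambiguous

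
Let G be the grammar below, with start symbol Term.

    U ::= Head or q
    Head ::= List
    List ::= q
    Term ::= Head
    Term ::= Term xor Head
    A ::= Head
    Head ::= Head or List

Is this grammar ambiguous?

(U, A are unreachable from Term, so their rules don't affect L(Term).) This is a standard precedence ladder (Term over Head over List), with each level left-recursive on its own operator ('xor' at Term, 'or' at Head). That structure is LR(1), hence unambiguous.

Unambiguous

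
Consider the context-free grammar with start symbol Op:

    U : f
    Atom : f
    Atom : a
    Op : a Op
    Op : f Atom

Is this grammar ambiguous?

Only Op, Atom are reachable from Op; ignoring the rest: Each reachable nonterminal has at most one production per leading terminal, and all productions are right-linear; the derivation is determined token-by-token.

Unambiguous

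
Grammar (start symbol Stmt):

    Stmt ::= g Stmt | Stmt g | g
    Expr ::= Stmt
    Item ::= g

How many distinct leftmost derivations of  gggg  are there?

Parse trees for gggg:
  [Stmt g [Stmt g [Stmt g [Stmt g]]]]
  [Stmt g [Stmt g [Stmt [Stmt g] g]]]
  [Stmt g [Stmt [Stmt g [Stmt g]] g]]
  [Stmt g [Stmt [Stmt [Stmt g] g] g]]
  [Stmt [Stmt g [Stmt g [Stmt g]]] g]
  [Stmt [Stmt g [Stmt [Stmt g] g]] g]
  [Stmt [Stmt [Stmt g [Stmt g]] g] g]
  [Stmt [Stmt [Stmt [Stmt g] g] g] g]

8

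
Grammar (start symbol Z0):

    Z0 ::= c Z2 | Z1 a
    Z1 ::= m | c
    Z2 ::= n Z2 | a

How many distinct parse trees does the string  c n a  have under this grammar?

Parse trees for c n a:
  [Z0 c [Z2 n [Z2 a]]]

1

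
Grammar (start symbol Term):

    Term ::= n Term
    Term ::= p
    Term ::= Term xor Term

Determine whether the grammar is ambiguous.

Witness: n p xor p

Derivation 1: Term ⇒ n Term ⇒ n Term xor Term ⇒ n p xor Term ⇒ n p xor p
Derivation 2: Term ⇒ Term xor Term ⇒ n Term xor Term ⇒ n p xor Term ⇒ n p xor p

Two distinct leftmost derivations for the same string.

Ambiguous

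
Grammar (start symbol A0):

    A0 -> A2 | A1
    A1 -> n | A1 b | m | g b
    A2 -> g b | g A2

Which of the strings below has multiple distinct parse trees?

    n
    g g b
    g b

n: 1 tree
g g b: 1 tree
g b: 2 trees

g b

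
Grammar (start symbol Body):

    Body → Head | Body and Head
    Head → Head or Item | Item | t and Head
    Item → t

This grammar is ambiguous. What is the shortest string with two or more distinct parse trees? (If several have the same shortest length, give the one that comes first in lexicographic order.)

t and t

length 1: no string has ≥2 trees
length 3: t and t has 2 parse trees

Two derivations of t and t:
  Body ⇒ Head ⇒ t and Head ⇒ t and Item ⇒ t and t
  Body ⇒ Body and Head ⇒ Head and Head ⇒ Item and Head ⇒ t and Head ⇒ t and Item ⇒ t and t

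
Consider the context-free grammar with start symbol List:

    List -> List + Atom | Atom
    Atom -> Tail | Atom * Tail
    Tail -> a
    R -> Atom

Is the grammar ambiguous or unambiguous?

Only List, Atom, Tail are reachable from List; ignoring the rest: This is a standard precedence ladder (List over Atom over Tail), with each level left-recursive on its own operator ('+' at List, '*' at Atom). That structure is LR(1), hence unambiguous.

Unambiguous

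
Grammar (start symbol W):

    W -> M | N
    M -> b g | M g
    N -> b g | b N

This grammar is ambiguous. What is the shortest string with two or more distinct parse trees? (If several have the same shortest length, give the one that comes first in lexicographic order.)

length 2: b g has 2 parse trees

Two derivations of b g:
  W ⇒ M ⇒ b g
  W ⇒ N ⇒ b g

b g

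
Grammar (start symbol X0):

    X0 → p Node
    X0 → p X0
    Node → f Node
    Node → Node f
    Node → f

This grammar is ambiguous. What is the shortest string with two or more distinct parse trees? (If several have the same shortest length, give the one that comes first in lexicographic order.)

p f f

length 2: no string has ≥2 trees
length 3: p f f has 2 parse trees

Two derivations of p f f:
  X0 ⇒ p Node ⇒ p f Node ⇒ p f f
  X0 ⇒ p Node ⇒ p Node f ⇒ p f f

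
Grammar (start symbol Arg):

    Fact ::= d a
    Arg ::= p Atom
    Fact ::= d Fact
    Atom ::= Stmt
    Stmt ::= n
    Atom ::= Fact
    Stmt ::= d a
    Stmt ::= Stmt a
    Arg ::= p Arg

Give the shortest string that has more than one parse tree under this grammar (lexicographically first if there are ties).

p d a

length 2: no string has ≥2 trees
length 3: p d a has 2 parse trees

Two derivations of p d a:
  Arg ⇒ p Atom ⇒ p Stmt ⇒ p d a
  Arg ⇒ p Atom ⇒ p Fact ⇒ p d a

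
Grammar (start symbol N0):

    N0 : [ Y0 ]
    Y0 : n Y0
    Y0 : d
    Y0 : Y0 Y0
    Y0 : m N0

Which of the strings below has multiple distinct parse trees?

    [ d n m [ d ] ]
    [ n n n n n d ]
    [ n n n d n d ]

[ d n m [ d ] ]: 1 tree
[ n n n n n d ]: 1 tree
[ n n n d n d ]: 4 trees

[ n n n d n d ]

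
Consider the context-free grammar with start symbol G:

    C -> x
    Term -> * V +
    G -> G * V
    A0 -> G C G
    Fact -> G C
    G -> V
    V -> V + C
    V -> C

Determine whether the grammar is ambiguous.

Unambiguous

(Term, Fact, A0 are unreachable from G, so their rules don't affect L(G).) G → G * V | V  ;  V → V + C | C  — a left-associative chain with C at the bottom. Each string factors uniquely by precedence.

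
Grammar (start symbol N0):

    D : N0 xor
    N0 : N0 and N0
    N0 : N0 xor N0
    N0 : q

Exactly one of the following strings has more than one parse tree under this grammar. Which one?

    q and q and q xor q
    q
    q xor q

q and q and q xor q: 5 trees
q: 1 tree
q xor q: 1 tree

q and q and q xor q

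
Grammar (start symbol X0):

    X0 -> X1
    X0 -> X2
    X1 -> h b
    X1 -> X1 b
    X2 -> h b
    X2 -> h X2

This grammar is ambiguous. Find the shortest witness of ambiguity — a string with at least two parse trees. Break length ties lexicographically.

h b

length 2: h b has 2 parse trees

Two derivations of h b:
  X0 ⇒ X1 ⇒ h b
  X0 ⇒ X2 ⇒ h b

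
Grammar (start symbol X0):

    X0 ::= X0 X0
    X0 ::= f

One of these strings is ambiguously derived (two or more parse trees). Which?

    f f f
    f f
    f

f f f: 2 trees
f f: 1 tree
f: 1 tree

f f f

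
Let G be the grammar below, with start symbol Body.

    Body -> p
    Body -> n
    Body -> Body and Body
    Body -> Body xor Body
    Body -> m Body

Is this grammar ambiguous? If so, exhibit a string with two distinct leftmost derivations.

Ambiguous

Witness: m n and n

Derivation 1: Body ⇒ Body and Body ⇒ m Body and Body ⇒ m n and Body ⇒ m n and n
Derivation 2: Body ⇒ m Body ⇒ m Body and Body ⇒ m n and Body ⇒ m n and n

Two distinct leftmost derivations for the same string.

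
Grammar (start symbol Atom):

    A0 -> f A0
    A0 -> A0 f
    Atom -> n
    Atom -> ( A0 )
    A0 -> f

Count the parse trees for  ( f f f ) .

4

Parse trees for ( f f f ):
  [Atom ( [A0 f [A0 f [A0 f]]] )]
  [Atom ( [A0 f [A0 [A0 f] f]] )]
  [Atom ( [A0 [A0 f [A0 f]] f] )]
  [Atom ( [A0 [A0 [A0 f] f] f] )]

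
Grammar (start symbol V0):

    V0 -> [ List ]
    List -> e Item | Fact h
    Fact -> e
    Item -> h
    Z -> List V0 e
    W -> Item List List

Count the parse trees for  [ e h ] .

2

Parse trees for [ e h ]:
  [V0 [ [List e [Item h]] ]]
  [V0 [ [List [Fact e] h] ]]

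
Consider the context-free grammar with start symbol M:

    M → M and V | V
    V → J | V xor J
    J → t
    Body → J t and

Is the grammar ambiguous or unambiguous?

(Body is unreachable from M, so its rules don't affect L(M).) The grammar is stratified — M handles 'and' (left-recursive), V handles 'xor', J atoms. Each operator has a fixed associativity and precedence level, so every string has one parse.

Unambiguous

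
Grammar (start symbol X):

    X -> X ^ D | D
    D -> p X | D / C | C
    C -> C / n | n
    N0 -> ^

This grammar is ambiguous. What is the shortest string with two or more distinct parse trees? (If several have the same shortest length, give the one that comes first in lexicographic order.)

n / n

length 1: no string has ≥2 trees
length 2: no string has ≥2 trees
length 3: n / n has 2 parse trees

Two derivations of n / n:
  X ⇒ D ⇒ D / C ⇒ C / C ⇒ n / C ⇒ n / n
  X ⇒ D ⇒ C ⇒ C / n ⇒ n / n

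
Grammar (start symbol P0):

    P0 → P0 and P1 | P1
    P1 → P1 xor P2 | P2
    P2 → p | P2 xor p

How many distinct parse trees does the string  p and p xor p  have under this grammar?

2

Parse trees for p and p xor p:
  [P0 [P0 [P1 [P2 p]]] and [P1 [P1 [P2 p]] xor [P2 p]]]
  [P0 [P0 [P1 [P2 p]]] and [P1 [P2 [P2 p] xor p]]]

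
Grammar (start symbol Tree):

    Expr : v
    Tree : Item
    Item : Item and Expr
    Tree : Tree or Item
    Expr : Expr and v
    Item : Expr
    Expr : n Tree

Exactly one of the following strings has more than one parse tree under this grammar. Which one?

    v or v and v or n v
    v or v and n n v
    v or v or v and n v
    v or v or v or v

v or v and v or n v: 2 trees
v or v and n n v: 1 tree
v or v or v and n v: 1 tree
v or v or v or v: 1 tree

v or v and v or n v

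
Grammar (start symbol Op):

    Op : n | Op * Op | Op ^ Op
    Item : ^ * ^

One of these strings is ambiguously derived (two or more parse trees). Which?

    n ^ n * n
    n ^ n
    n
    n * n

n ^ n * n

n ^ n * n: 2 trees
n ^ n: 1 tree
n: 1 tree
n * n: 1 tree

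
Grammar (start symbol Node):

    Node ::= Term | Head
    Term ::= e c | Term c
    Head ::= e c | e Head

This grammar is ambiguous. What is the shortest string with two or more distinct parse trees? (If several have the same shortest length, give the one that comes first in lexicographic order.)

length 2: e c has 2 parse trees

Two derivations of e c:
  Node ⇒ Term ⇒ e c
  Node ⇒ Head ⇒ e c

e c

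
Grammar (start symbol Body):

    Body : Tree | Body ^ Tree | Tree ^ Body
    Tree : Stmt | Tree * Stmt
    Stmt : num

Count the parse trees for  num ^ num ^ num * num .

Parse trees for num ^ num ^ num * num:
  [Body [Body [Body [Tree [Stmt num]]] ^ [Tree [Stmt num]]] ^ [Tree [Tree [Stmt num]] * [Stmt num]]]
  [Body [Body [Tree [Stmt num]] ^ [Body [Tree [Stmt num]]]] ^ [Tree [Tree [Stmt num]] * [Stmt num]]]
  [Body [Tree [Stmt num]] ^ [Body [Body [Tree [Stmt num]]] ^ [Tree [Tree [Stmt num]] * [Stmt num]]]]
  [Body [Tree [Stmt num]] ^ [Body [Tree [Stmt num]] ^ [Body [Tree [Tree [Stmt num]] * [Stmt num]]]]]

4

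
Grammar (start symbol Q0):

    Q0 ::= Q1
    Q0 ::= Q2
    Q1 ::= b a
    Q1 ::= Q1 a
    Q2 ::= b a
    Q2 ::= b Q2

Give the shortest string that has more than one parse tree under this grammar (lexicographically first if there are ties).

b a

length 2: b a has 2 parse trees

Two derivations of b a:
  Q0 ⇒ Q1 ⇒ b a
  Q0 ⇒ Q2 ⇒ b a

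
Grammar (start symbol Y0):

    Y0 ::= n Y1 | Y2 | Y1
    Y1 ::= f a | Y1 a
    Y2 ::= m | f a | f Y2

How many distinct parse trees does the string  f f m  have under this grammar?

1

Parse trees for f f m:
  [Y0 [Y2 f [Y2 f [Y2 m]]]]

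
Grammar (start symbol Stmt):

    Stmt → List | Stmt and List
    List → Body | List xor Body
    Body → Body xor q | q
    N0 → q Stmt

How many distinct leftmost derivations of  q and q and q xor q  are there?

Parse trees for q and q and q xor q:
  [Stmt [Stmt [Stmt [List [Body q]]] and [List [Body q]]] and [List [Body [Body q] xor q]]]
  [Stmt [Stmt [Stmt [List [Body q]]] and [List [Body q]]] and [List [List [Body q]] xor [Body q]]]

2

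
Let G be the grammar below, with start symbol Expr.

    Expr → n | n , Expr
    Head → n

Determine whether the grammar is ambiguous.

Unambiguous

(Head is unreachable from Expr, so its rules don't affect L(Expr).) Right-recursive list with a separator: after each atom, whether the separator follows determines the rule. One parse per string.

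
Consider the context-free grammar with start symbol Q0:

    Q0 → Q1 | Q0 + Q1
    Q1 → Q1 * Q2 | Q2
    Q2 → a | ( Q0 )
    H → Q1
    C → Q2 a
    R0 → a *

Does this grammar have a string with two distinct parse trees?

Unambiguous

Only Q0, Q1, Q2 are reachable from Q0; ignoring the rest: This is a standard precedence ladder (Q0 over Q1 over Q2), with each level left-recursive on its own operator ('+' at Q0, '*' at Q1). That structure is LR(1), hence unambiguous.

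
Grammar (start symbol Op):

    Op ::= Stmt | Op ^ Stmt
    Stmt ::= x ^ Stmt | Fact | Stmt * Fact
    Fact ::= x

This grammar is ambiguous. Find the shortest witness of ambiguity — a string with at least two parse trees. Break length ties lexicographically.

length 1: no string has ≥2 trees
length 3: x ^ x has 2 parse trees

Two derivations of x ^ x:
  Op ⇒ Stmt ⇒ x ^ Stmt ⇒ x ^ Fact ⇒ x ^ x
  Op ⇒ Op ^ Stmt ⇒ Stmt ^ Stmt ⇒ Fact ^ Stmt ⇒ x ^ Stmt ⇒ x ^ Fact ⇒ x ^ x

x ^ x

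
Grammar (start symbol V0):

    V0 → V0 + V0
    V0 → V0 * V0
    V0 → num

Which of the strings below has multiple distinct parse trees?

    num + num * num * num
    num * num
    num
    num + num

num + num * num * num: 5 trees
num * num: 1 tree
num: 1 tree
num + num: 1 tree

num + num * num * num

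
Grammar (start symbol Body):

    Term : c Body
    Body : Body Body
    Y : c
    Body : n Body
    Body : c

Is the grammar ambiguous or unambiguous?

Witness: c c c

Derivation 1: Body ⇒ Body Body ⇒ Body Body Body ⇒ c Body Body ⇒ c c Body ⇒ c c c
Derivation 2: Body ⇒ Body Body ⇒ c Body ⇒ c Body Body ⇒ c c Body ⇒ c c c

Two distinct leftmost derivations for the same string.

Ambiguous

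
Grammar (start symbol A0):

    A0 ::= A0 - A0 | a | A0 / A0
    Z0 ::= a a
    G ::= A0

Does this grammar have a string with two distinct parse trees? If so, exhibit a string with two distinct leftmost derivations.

Ambiguous

Witness: a - a - a

Derivation 1: A0 ⇒ A0 - A0 ⇒ A0 - A0 - A0 ⇒ a - A0 - A0 ⇒ a - a - A0 ⇒ a - a - a
Derivation 2: A0 ⇒ A0 - A0 ⇒ a - A0 ⇒ a - A0 - A0 ⇒ a - a - A0 ⇒ a - a - a

Two distinct leftmost derivations for the same string.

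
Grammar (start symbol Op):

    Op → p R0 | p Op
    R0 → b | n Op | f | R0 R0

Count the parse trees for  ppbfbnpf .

Parse trees for ppbfbnpf:
  [Op p [Op p [R0 [R0 b] [R0 [R0 f] [R0 [R0 b] [R0 n [Op p [R0 f]]]]]]]]
  [Op p [Op p [R0 [R0 b] [R0 [R0 [R0 f] [R0 b]] [R0 n [Op p [R0 f]]]]]]]
  [Op p [Op p [R0 [R0 [R0 b] [R0 f]] [R0 [R0 b] [R0 n [Op p [R0 f]]]]]]]
  [Op p [Op p [R0 [R0 [R0 b] [R0 [R0 f] [R0 b]]] [R0 n [Op p [R0 f]]]]]]
  [Op p [Op p [R0 [R0 [R0 [R0 b] [R0 f]] [R0 b]] [R0 n [Op p [R0 f]]]]]]

5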